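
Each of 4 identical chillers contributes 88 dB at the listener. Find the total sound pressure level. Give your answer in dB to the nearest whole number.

94 dB

With 4 equal, uncorrelated contributions the intensity is 4× that of one unit, giving a rise of 10·log₁₀ 4.
L_total = 88 + 10·log₁₀(4) = 88 + 6.021 = 94.02 dB.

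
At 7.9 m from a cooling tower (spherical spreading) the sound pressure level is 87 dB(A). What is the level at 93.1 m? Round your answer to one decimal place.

65.6 dB(A)

Spherical spreading from a point source gives a 20·log₁₀(r₂/r₁) drop.
L₂ = 87 − 20·log₁₀(93.1/7.9) = 87 − 21.426 = 65.57 dB(A).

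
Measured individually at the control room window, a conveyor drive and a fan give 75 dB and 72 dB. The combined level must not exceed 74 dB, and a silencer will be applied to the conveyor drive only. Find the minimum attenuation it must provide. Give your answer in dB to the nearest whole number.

5 dB

The untreated sources together contribute 10^(72/10) = 1.585e+07, i.e. 72.00 dB.
The limit corresponds to 10^(74/10) = 2.512e+07; subtracting the fixed part leaves 9.270e+06 for the conveyor drive, i.e. 69.67 dB.
Required insertion loss = 75 − 69.67 = 5.33 dB.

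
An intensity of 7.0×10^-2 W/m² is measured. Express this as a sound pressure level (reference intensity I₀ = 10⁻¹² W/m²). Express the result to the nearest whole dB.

I/I₀ = 7.0×10^-2/10⁻¹² = 7.0×10^10, and L = 10·log₁₀(I/I₀).
L = 10·(0.8451 + 10) = 108.45 dB.

108 dB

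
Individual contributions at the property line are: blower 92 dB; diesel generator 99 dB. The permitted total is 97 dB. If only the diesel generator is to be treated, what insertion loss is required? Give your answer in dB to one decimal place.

The untreated sources together contribute 10^(92/10) = 1.585e+09, i.e. 92.00 dB.
The limit corresponds to 10^(97/10) = 5.012e+09; subtracting the fixed part leaves 3.427e+09 for the diesel generator, i.e. 95.35 dB.
So the diesel generator must be reduced from 99 to 95.35 dB: IL = 3.65 dB.

3.7 dB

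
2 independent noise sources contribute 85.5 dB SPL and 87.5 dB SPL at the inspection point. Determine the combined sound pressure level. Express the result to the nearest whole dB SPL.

90 dB SPL

Incoherent sources combine by intensity addition: L_total = 10·log₁₀(Σ 10^(L_i/10)).
Σ 10^(L/10) = 10^(85.5/10) + 10^(87.5/10) = 9.172e+08.
L_total = 10·log₁₀(9.172e+08) = 89.62 dB SPL.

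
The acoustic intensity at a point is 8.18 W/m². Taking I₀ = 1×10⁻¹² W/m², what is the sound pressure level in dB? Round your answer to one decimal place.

129.1 dB

Dividing by I₀ shifts the exponent by 12: I/I₀ = 8.18×10^12.
L = 10·(0.9128 + 12) = 129.13 dB.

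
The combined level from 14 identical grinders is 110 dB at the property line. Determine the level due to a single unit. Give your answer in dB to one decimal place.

For N identical incoherent sources L_total = L₁ + 10·log₁₀ N, so L₁ = 110 − 10·log₁₀(14) = 110 − 11.461.

98.5 dB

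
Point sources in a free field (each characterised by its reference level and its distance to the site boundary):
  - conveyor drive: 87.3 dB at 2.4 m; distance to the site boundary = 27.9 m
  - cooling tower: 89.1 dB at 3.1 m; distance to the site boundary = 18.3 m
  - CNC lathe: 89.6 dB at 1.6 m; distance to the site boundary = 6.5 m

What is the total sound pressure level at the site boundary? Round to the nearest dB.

Propagate each source to the receiver with L = L_ref − 20·log₁₀(r/r_ref), then add intensities.
conveyor drive: 87.3 − 20·log₁₀(27.9/2.4) = 87.3 − 21.31 = 65.99 dB.
cooling tower: 89.1 − 20·log₁₀(18.3/3.1) = 89.1 − 15.42 = 73.68 dB.
CNC lathe: 89.6 − 20·log₁₀(6.5/1.6) = 89.6 − 12.18 = 77.42 dB.
Σ 10^(L/10) = 8.256e+07 → L_total = 10·log₁₀(8.256e+07) = 79.17 dB.

79 dB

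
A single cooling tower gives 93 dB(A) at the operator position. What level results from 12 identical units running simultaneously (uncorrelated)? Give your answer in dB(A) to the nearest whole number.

104 dB(A)

L_total = L₁ + 10·log₁₀ N for N identical incoherent sources.
L_total = 93 + 10·log₁₀(12) = 93 + 10.792 = 103.79 dB(A).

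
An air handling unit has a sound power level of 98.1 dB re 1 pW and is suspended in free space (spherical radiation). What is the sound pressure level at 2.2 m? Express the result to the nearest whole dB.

80 dB

L_p = L_w − 10·log₁₀(4π·r²) with r = 2.2 m.
4π·r² = 60.82 m², 10·log₁₀ of that is 17.841 dB.
L_p = 98.1 − 17.841 = 80.26 dB.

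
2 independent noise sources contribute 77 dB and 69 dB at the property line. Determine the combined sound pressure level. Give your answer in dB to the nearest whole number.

78 dB

For uncorrelated sources the intensities add, so convert each level to linear form, sum, and take 10·log₁₀ of the total.
Σ 10^(L/10) = 10^(77/10) + 10^(69/10) = 5.806e+07.
L_total = 10·log₁₀(5.806e+07) = 77.64 dB.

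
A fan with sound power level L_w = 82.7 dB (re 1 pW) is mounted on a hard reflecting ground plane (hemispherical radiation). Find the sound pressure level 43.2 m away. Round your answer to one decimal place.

42.0 dB

The power spreads over a hemisphere of area 2π·r², so L_p = L_w − 10·log₁₀(2π·r²).
2π·r² = 1.173e+04 m², 10·log₁₀ of that is 40.691 dB.
L_p = 82.7 − 40.691 = 42.01 dB.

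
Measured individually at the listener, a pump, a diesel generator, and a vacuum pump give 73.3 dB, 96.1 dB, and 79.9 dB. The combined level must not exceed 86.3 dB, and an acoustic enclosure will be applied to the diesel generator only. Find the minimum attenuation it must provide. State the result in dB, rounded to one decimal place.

11.2 dB

Fixed contribution from the other sources: Σ 10^(L/10) = 10^(73.3/10) + 10^(79.9/10) = 1.191e+08 (80.76 dB).
To meet 86.3 dB overall, the treated diesel generator may contribute at most 10^(86.3/10) − 1.191e+08 = 3.075e+08, i.e. 84.88 dB.
So the diesel generator must be reduced from 96.1 to 84.88 dB: IL = 11.22 dB.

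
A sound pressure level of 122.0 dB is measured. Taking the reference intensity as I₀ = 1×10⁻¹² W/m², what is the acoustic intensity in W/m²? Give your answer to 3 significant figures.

I = I₀·10^(L/10) = 10⁻¹² × 10^(122.0/10) = 10^(0.200).

1.58 W/m²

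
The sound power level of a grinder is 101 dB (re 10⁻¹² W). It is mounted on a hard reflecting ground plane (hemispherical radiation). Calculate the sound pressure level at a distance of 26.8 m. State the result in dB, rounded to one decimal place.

64.5 dB

L_p = L_w − 10·log₁₀(2π·r²) with r = 26.8 m.
2π·r² = 4513 m², 10·log₁₀ of that is 36.544 dB.
L_p = 101 − 36.544 = 64.46 dB.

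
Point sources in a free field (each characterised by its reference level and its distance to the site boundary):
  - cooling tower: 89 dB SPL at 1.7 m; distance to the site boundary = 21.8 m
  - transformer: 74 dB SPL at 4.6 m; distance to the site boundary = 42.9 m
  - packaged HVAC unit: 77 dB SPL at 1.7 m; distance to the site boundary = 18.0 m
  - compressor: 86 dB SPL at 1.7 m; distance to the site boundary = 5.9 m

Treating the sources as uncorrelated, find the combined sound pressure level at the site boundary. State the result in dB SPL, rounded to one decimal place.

Apply inverse-square spreading to bring every level to the receiver, then sum 10^(L/10).
cooling tower: 89 − 20·log₁₀(21.8/1.7) = 89 − 22.16 = 66.84 dB SPL.
transformer: 74 − 20·log₁₀(42.9/4.6) = 74 − 19.39 = 54.61 dB SPL.
packaged HVAC unit: 77 − 20·log₁₀(18.0/1.7) = 77 − 20.50 = 56.50 dB SPL.
compressor: 86 − 20·log₁₀(5.9/1.7) = 86 − 10.81 = 75.19 dB SPL.
Σ 10^(L/10) = 3.862e+07 → L_total = 10·log₁₀(3.862e+07) = 75.87 dB SPL.

75.9 dB SPL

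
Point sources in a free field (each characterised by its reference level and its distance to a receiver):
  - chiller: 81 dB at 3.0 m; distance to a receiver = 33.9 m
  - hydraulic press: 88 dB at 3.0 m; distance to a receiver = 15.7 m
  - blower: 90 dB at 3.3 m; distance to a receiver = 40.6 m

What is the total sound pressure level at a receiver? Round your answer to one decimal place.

Apply inverse-square spreading to bring every level to the receiver, then sum 10^(L/10).
chiller: 81 − 20·log₁₀(33.9/3.0) = 81 − 21.06 = 59.94 dB.
hydraulic press: 88 − 20·log₁₀(15.7/3.0) = 88 − 14.38 = 73.62 dB.
blower: 90 − 20·log₁₀(40.6/3.3) = 90 − 21.80 = 68.20 dB.
Σ 10^(L/10) = 3.063e+07 → L_total = 10·log₁₀(3.063e+07) = 74.86 dB.

74.9 dB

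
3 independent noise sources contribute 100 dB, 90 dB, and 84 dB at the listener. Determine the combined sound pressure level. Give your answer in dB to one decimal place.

For uncorrelated sources the intensities add, so convert each level to linear form, sum, and take 10·log₁₀ of the total.
Σ 10^(L/10) = 10^(100/10) + 10^(90/10) + 10^(84/10) = 1.125e+10.
L_total = 10·log₁₀(1.125e+10) = 100.51 dB.

100.5 dB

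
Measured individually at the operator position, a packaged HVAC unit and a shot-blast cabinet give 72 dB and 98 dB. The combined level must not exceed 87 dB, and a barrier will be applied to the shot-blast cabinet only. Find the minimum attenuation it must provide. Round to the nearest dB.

11 dB

The untreated sources together contribute 10^(72/10) = 1.585e+07, i.e. 72.00 dB.
The limit corresponds to 10^(87/10) = 5.012e+08; subtracting the fixed part leaves 4.853e+08 for the shot-blast cabinet, i.e. 86.86 dB.
So the shot-blast cabinet must be reduced from 98 to 86.86 dB: IL = 11.14 dB.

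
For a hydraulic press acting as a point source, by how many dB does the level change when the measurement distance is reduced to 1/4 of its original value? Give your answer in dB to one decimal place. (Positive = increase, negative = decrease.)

A point source loses 6 dB per doubling of distance; generally ΔL = −20·log₁₀(r₂/r₁).
ΔL = −20·log₁₀(0.25) = +12.04 dB.

+12.0 dB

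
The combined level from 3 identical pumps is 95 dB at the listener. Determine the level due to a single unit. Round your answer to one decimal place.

90.2 dB

Dividing the total intensity by 3 lowers the level by 10·log₁₀ 3 = 4.771 dB: L₁ = 95 − 4.771.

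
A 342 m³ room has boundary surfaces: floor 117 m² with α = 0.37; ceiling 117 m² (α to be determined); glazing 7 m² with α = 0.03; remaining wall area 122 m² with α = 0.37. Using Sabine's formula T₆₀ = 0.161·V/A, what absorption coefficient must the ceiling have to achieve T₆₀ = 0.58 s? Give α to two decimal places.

0.05

Required total absorption A = 0.161·342/0.58 = 94.93 m².
Absorption from the other surfaces = 117·0.37 + 7·0.03 + 122·0.37 = 88.64 m², so the ceiling must supply 6.29 m² over 117 m².
α = 6.29/117 = 0.054.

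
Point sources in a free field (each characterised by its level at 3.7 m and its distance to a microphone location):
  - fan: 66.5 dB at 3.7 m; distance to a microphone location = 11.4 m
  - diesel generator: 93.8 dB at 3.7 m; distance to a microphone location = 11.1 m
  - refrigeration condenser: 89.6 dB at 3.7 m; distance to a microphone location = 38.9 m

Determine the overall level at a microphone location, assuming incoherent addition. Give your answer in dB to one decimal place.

84.4 dB

Apply inverse-square spreading to bring every level to the receiver, then sum 10^(L/10).
fan: 66.5 − 20·log₁₀(11.4/3.7) = 66.5 − 9.77 = 56.73 dB.
diesel generator: 93.8 − 20·log₁₀(11.1/3.7) = 93.8 − 9.54 = 84.26 dB.
refrigeration condenser: 89.6 − 20·log₁₀(38.9/3.7) = 89.6 − 20.43 = 69.17 dB.
Σ 10^(L/10) = 2.753e+08 → L_total = 10·log₁₀(2.753e+08) = 84.40 dB.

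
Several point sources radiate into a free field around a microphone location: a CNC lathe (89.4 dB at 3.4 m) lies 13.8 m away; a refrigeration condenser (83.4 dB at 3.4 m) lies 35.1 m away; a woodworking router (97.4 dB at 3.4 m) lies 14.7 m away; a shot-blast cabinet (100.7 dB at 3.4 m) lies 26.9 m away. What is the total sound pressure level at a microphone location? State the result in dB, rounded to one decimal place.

Apply inverse-square spreading to bring every level to the receiver, then sum 10^(L/10).
CNC lathe: 89.4 − 20·log₁₀(13.8/3.4) = 89.4 − 12.17 = 77.23 dB.
refrigeration condenser: 83.4 − 20·log₁₀(35.1/3.4) = 83.4 − 20.28 = 63.12 dB.
woodworking router: 97.4 − 20·log₁₀(14.7/3.4) = 97.4 − 12.72 = 84.68 dB.
shot-blast cabinet: 100.7 − 20·log₁₀(26.9/3.4) = 100.7 − 17.97 = 82.73 dB.
Σ 10^(L/10) = 5.366e+08 → L_total = 10·log₁₀(5.366e+08) = 87.30 dB.

87.3 dB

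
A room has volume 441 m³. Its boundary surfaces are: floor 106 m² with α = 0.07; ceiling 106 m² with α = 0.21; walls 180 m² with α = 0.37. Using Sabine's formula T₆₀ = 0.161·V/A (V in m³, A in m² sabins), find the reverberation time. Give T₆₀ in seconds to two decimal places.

0.74 s

Summing Sᵢαᵢ: 106·0.07 + 106·0.21 + 180·0.37 = 96.28 m².
T₆₀ = 0.161 × 441 / 96.28 = 0.737 s.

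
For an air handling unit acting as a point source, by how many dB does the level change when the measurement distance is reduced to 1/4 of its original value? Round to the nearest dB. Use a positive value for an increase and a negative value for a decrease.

+12 dB

Point-source spreading: ΔL = −20·log₁₀(r₂/r₁).
ΔL = −20·log₁₀(0.25) = +12.04 dB.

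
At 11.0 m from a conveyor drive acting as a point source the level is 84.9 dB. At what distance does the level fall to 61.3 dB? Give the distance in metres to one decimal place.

166.5 m

For a point source L₁ − L₂ = 20·log₁₀(r₂/r₁), so r₂ = r₁·10^((L₁−L₂)/20).
r₂ = 11.0·10^((84.9−61.3)/20) = 11.0·10^(23.6/20) = 166.49 m.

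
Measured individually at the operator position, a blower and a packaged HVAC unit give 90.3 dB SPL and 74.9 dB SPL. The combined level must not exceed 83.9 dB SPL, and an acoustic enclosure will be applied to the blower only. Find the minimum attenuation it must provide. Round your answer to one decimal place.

The untreated sources together contribute 10^(74.9/10) = 3.090e+07, i.e. 74.90 dB SPL.
To meet 83.9 dB SPL overall, the treated blower may contribute at most 10^(83.9/10) − 3.090e+07 = 2.146e+08, i.e. 83.32 dB SPL.
So the blower must be reduced from 90.3 to 83.32 dB SPL: IL = 6.98 dB.

7.0 dB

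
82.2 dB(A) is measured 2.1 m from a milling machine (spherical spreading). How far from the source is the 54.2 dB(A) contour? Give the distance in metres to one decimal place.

For a point source L₁ − L₂ = 20·log₁₀(r₂/r₁), so r₂ = r₁·10^((L₁−L₂)/20).
r₂ = 2.1·10^((82.2−54.2)/20) = 2.1·10^(28.0/20) = 52.75 m.

52.7 m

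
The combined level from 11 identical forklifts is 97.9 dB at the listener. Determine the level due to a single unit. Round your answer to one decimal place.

Dividing the total intensity by 11 lowers the level by 10·log₁₀ 11 = 10.414 dB: L₁ = 97.9 − 10.414.

87.5 dB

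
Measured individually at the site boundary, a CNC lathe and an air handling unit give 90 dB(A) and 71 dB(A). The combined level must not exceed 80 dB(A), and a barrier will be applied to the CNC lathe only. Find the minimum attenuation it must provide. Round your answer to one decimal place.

10.6 dB

The untreated sources together contribute 10^(71/10) = 1.259e+07, i.e. 71.00 dB(A).
To meet 80 dB(A) overall, the treated CNC lathe may contribute at most 10^(80/10) − 1.259e+07 = 8.741e+07, i.e. 79.42 dB(A).
Required insertion loss = 90 − 79.42 = 10.58 dB.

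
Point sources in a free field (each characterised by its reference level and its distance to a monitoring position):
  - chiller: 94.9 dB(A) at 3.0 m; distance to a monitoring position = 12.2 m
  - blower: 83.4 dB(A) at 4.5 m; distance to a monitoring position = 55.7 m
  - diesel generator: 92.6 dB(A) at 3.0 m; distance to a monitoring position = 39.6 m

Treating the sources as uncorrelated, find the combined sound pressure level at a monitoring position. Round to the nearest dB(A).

First find each source's level at the receiver (point-source: −20·log₁₀(r/r_ref)), then combine on an intensity basis.
chiller: 94.9 − 20·log₁₀(12.2/3.0) = 94.9 − 12.18 = 82.72 dB(A).
blower: 83.4 − 20·log₁₀(55.7/4.5) = 83.4 − 21.85 = 61.55 dB(A).
diesel generator: 92.6 − 20·log₁₀(39.6/3.0) = 92.6 − 22.41 = 70.19 dB(A).
Σ 10^(L/10) = 1.987e+08 → L_total = 10·log₁₀(1.987e+08) = 82.98 dB(A).

83 dB(A)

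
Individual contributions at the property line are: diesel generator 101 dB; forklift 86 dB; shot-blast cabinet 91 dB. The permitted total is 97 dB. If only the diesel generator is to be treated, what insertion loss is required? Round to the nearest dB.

Fixed contribution from the other sources: Σ 10^(L/10) = 10^(86/10) + 10^(91/10) = 1.657e+09 (92.19 dB).
To meet 97 dB overall, the treated diesel generator may contribute at most 10^(97/10) − 1.657e+09 = 3.355e+09, i.e. 95.26 dB.
So the diesel generator must be reduced from 101 to 95.26 dB: IL = 5.74 dB.

6 dB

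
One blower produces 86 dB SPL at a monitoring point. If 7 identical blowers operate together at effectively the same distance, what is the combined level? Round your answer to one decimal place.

94.5 dB SPL

With 7 equal, uncorrelated contributions the intensity is 7× that of one unit, giving a rise of 10·log₁₀ 7.
L_total = 86 + 10·log₁₀(7) = 86 + 8.451 = 94.45 dB SPL.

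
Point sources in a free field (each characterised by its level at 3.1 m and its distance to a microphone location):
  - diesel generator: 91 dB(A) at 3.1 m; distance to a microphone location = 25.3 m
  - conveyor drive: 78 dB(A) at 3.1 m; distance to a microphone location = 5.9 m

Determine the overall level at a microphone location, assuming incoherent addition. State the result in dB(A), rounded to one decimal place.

75.6 dB(A)

Apply inverse-square spreading to bring every level to the receiver, then sum 10^(L/10).
diesel generator: 91 − 20·log₁₀(25.3/3.1) = 91 − 18.24 = 72.76 dB(A).
conveyor drive: 78 − 20·log₁₀(5.9/3.1) = 78 − 5.59 = 72.41 dB(A).
Σ 10^(L/10) = 3.632e+07 → L_total = 10·log₁₀(3.632e+07) = 75.60 dB(A).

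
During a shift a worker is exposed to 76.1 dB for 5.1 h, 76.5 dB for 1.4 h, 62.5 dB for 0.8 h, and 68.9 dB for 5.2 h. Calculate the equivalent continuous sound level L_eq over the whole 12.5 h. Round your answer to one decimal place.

74.0 dB

The energy average is taken in the linear domain: L_eq = 10·log₁₀[(Σ tᵢ·10^(Lᵢ/10))/T], T = 12.5 h.
Σ tᵢ·10^(Lᵢ/10) = 5.1·10^(76.1/10) + 1.4·10^(76.5/10) + 0.8·10^(62.5/10) + 5.2·10^(68.9/10) = 3.121e+08.
L_eq = 10·log₁₀(3.121e+08/12.5) = 73.97 dB.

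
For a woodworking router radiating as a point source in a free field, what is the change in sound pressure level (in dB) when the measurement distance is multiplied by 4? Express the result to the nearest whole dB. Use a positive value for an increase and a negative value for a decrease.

-12 dB

A point source loses 6 dB per doubling of distance; generally ΔL = −20·log₁₀(r₂/r₁).
ΔL = −20·log₁₀(4) = -12.04 dB.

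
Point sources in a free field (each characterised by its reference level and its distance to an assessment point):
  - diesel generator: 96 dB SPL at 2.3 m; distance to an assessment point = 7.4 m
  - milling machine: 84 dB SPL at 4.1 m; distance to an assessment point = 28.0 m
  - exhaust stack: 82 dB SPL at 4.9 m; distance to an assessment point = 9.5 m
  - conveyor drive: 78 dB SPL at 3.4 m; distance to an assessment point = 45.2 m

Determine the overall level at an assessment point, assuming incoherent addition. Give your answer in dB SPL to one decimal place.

86.4 dB SPL

First find each source's level at the receiver (point-source: −20·log₁₀(r/r_ref)), then combine on an intensity basis.
diesel generator: 96 − 20·log₁₀(7.4/2.3) = 96 − 10.15 = 85.85 dB SPL.
milling machine: 84 − 20·log₁₀(28.0/4.1) = 84 − 16.69 = 67.31 dB SPL.
exhaust stack: 82 − 20·log₁₀(9.5/4.9) = 82 − 5.75 = 76.25 dB SPL.
conveyor drive: 78 − 20·log₁₀(45.2/3.4) = 78 − 22.47 = 55.53 dB SPL.
Σ 10^(L/10) = 4.325e+08 → L_total = 10·log₁₀(4.325e+08) = 86.36 dB SPL.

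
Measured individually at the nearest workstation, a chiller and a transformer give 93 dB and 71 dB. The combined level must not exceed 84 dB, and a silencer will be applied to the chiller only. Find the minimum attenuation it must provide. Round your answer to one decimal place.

Fixed contribution from the other source: Σ 10^(L/10) = 10^(71/10) = 1.259e+07 (71.00 dB).
To meet 84 dB overall, the treated chiller may contribute at most 10^(84/10) − 1.259e+07 = 2.386e+08, i.e. 83.78 dB.
Required insertion loss = 93 − 83.78 = 9.22 dB.

9.2 dB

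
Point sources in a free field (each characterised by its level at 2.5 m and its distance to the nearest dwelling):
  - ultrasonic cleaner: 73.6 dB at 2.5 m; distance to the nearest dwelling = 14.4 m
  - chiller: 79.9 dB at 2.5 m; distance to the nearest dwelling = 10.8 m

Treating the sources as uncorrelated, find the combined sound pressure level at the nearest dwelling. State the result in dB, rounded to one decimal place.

67.7 dB

First find each source's level at the receiver (point-source: −20·log₁₀(r/r_ref)), then combine on an intensity basis.
ultrasonic cleaner: 73.6 − 20·log₁₀(14.4/2.5) = 73.6 − 15.21 = 58.39 dB.
chiller: 79.9 − 20·log₁₀(10.8/2.5) = 79.9 − 12.71 = 67.19 dB.
Σ 10^(L/10) = 5.927e+06 → L_total = 10·log₁₀(5.927e+06) = 67.73 dB.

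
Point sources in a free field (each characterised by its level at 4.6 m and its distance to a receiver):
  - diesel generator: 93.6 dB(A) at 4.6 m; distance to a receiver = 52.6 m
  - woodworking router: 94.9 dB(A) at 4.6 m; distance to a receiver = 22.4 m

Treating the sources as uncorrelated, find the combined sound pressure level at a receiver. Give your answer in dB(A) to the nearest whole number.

Propagate each source to the receiver with L = L_ref − 20·log₁₀(r/r_ref), then add intensities.
diesel generator: 93.6 − 20·log₁₀(52.6/4.6) = 93.6 − 21.16 = 72.44 dB(A).
woodworking router: 94.9 − 20·log₁₀(22.4/4.6) = 94.9 − 13.75 = 81.15 dB(A).
Σ 10^(L/10) = 1.478e+08 → L_total = 10·log₁₀(1.478e+08) = 81.70 dB(A).

82 dB(A)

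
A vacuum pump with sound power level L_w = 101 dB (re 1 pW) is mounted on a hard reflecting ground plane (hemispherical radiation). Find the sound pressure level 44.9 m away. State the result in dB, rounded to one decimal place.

60.0 dB

Free-field hemispherical radiation: L_p = L_w − 10·log₁₀(2π·r²), r = 44.9 m.
2π·r² = 1.267e+04 m², 10·log₁₀ of that is 41.027 dB.
L_p = 101 − 41.027 = 59.97 dB.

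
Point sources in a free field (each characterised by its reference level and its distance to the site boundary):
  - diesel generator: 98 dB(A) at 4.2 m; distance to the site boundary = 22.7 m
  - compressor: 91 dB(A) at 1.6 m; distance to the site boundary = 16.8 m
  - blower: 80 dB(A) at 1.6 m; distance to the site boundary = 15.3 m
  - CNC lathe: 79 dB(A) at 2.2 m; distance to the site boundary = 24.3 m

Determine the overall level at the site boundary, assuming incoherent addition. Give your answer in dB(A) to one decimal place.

First find each source's level at the receiver (point-source: −20·log₁₀(r/r_ref)), then combine on an intensity basis.
diesel generator: 98 − 20·log₁₀(22.7/4.2) = 98 − 14.66 = 83.34 dB(A).
compressor: 91 − 20·log₁₀(16.8/1.6) = 91 − 20.42 = 70.58 dB(A).
blower: 80 − 20·log₁₀(15.3/1.6) = 80 − 19.61 = 60.39 dB(A).
CNC lathe: 79 − 20·log₁₀(24.3/2.2) = 79 − 20.86 = 58.14 dB(A).
Σ 10^(L/10) = 2.292e+08 → L_total = 10·log₁₀(2.292e+08) = 83.60 dB(A).

83.6 dB(A)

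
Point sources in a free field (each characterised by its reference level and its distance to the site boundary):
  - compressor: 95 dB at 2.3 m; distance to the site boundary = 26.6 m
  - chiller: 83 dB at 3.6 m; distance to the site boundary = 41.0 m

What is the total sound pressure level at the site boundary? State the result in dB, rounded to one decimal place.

First find each source's level at the receiver (point-source: −20·log₁₀(r/r_ref)), then combine on an intensity basis.
compressor: 95 − 20·log₁₀(26.6/2.3) = 95 − 21.26 = 73.74 dB.
chiller: 83 − 20·log₁₀(41.0/3.6) = 83 − 21.13 = 61.87 dB.
Σ 10^(L/10) = 2.518e+07 → L_total = 10·log₁₀(2.518e+07) = 74.01 dB.

74.0 dB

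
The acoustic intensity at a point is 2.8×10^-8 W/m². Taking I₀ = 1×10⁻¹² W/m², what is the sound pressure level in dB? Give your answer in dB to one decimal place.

44.5 dB

I/I₀ = 2.8×10^-8/10⁻¹² = 2.8×10^4, and L = 10·log₁₀(I/I₀).
L = 10·(0.4472 + 4) = 44.47 dB.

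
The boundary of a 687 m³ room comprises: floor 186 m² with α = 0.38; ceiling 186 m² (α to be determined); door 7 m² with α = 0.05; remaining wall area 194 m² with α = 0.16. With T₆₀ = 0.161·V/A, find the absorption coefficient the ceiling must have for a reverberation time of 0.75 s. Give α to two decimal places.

0.24

Required total absorption A = 0.161·687/0.75 = 147.48 m².
Absorption from the other surfaces = 186·0.38 + 7·0.05 + 194·0.16 = 102.07 m², so the ceiling must supply 45.41 m² over 186 m².
α = 45.41/186 = 0.244.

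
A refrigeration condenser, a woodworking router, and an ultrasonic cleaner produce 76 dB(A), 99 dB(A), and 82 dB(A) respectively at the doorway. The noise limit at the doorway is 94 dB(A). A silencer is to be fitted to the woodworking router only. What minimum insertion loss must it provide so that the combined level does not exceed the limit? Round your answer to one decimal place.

Everything except the woodworking router sums to 10^(76/10) + 10^(82/10) = 1.983e+08 in linear terms, 82.97 dB(A).
To meet 94 dB(A) overall, the treated woodworking router may contribute at most 10^(94/10) − 1.983e+08 = 2.314e+09, i.e. 93.64 dB(A).
Required insertion loss = 99 − 93.64 = 5.36 dB.

5.4 dB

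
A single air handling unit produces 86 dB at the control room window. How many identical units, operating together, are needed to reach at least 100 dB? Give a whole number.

26

The shortfall is 100 − 86 = 14.0 dB, and N units add 10·log₁₀ N, so need 10·log₁₀ N ≥ 14.0.
N ≥ 10^(14.0/10) = 25.119, so N = 26.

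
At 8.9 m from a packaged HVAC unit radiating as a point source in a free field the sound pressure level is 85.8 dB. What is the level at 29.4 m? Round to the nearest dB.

75 dB

For a point source, L₂ = L₁ − 20·log₁₀(r₂/r₁).
L₂ = 85.8 − 20·log₁₀(29.4/8.9) = 85.8 − 10.379 = 75.42 dB.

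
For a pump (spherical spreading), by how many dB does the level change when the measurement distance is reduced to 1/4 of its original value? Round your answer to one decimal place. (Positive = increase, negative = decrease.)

+12.0 dB

With spherical spreading the level changes by −20·log₁₀(r₂/r₁).
ΔL = −20·log₁₀(0.25) = +12.04 dB.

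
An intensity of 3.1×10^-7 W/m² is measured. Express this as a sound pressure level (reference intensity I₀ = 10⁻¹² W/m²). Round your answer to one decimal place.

L = 10·log₁₀(I/I₀) = 10·log₁₀(3.1×10^-7/10⁻¹²) = 10·log₁₀(3.1×10^5).
L = 10·(0.4914 + 5) = 54.91 dB.

54.9 dB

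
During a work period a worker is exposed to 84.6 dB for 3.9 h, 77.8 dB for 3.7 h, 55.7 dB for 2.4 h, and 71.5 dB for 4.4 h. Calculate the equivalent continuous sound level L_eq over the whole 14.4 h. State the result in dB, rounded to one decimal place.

L_eq = 10·log₁₀[(1/T)·Σ tᵢ·10^(Lᵢ/10)] with T = 14.4 h.
Σ tᵢ·10^(Lᵢ/10) = 3.9·10^(84.6/10) + 3.7·10^(77.8/10) + 2.4·10^(55.7/10) + 4.4·10^(71.5/10) = 1.411e+09.
L_eq = 10·log₁₀(1.411e+09/14.4) = 79.91 dB.

79.9 dB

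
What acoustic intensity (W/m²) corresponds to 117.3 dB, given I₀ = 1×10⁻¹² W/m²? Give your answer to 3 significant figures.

0.537 W/m²

I/I₀ = 10^(117.3/10) = 5.37e+11, so I = 5.37e+11 × 10⁻¹² W/m².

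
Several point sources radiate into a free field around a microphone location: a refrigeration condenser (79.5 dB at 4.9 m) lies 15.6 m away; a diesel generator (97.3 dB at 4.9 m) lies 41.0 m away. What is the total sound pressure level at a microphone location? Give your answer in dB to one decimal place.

79.3 dB

Apply inverse-square spreading to bring every level to the receiver, then sum 10^(L/10).
refrigeration condenser: 79.5 − 20·log₁₀(15.6/4.9) = 79.5 − 10.06 = 69.44 dB.
diesel generator: 97.3 − 20·log₁₀(41.0/4.9) = 97.3 − 18.45 = 78.85 dB.
Σ 10^(L/10) = 8.550e+07 → L_total = 10·log₁₀(8.550e+07) = 79.32 dB.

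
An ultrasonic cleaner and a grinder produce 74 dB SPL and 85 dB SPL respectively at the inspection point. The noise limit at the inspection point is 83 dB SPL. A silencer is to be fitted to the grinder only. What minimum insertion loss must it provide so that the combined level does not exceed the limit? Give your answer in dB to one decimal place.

2.6 dB

Fixed contribution from the other source: Σ 10^(L/10) = 10^(74/10) = 2.512e+07 (74.00 dB SPL).
To meet 83 dB SPL overall, the treated grinder may contribute at most 10^(83/10) − 2.512e+07 = 1.744e+08, i.e. 82.42 dB SPL.
Required insertion loss = 85 − 82.42 = 2.58 dB.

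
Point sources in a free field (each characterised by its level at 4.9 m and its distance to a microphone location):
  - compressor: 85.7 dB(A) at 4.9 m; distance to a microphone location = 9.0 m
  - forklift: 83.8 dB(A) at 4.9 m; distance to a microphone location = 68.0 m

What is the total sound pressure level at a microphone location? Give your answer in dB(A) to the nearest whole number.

80 dB(A)

Apply inverse-square spreading to bring every level to the receiver, then sum 10^(L/10).
compressor: 85.7 − 20·log₁₀(9.0/4.9) = 85.7 − 5.28 = 80.42 dB(A).
forklift: 83.8 − 20·log₁₀(68.0/4.9) = 83.8 − 22.85 = 60.95 dB(A).
Σ 10^(L/10) = 1.114e+08 → L_total = 10·log₁₀(1.114e+08) = 80.47 dB(A).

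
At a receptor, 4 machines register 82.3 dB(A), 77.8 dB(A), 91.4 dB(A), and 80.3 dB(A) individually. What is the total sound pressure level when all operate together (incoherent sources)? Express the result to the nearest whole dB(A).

For uncorrelated sources the intensities add, so convert each level to linear form, sum, and take 10·log₁₀ of the total.
Σ 10^(L/10) = 10^(82.3/10) + 10^(77.8/10) + 10^(91.4/10) + 10^(80.3/10) = 1.718e+09.
L_total = 10·log₁₀(1.718e+09) = 92.35 dB(A).

92 dB(A)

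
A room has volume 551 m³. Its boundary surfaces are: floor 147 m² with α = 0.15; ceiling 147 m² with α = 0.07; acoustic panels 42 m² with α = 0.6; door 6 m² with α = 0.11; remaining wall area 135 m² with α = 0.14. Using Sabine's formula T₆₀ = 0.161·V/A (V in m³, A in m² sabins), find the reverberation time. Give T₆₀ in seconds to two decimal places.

A = Σ Sᵢαᵢ = 147·0.15 + 147·0.07 + 42·0.6 + 6·0.11 + 135·0.14 = 77.10 m².
T₆₀ = 0.161 × 551 / 77.10 = 1.151 s.

1.15 s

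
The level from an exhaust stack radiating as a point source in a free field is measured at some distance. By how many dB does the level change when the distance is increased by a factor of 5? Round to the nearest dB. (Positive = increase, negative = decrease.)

-14 dB

A point source loses 6 dB per doubling of distance; generally ΔL = −20·log₁₀(r₂/r₁).
ΔL = −20·log₁₀(5) = -13.98 dB.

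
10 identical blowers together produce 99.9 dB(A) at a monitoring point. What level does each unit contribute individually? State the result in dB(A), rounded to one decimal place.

For N identical incoherent sources L_total = L₁ + 10·log₁₀ N, so L₁ = 99.9 − 10·log₁₀(10) = 99.9 − 10.000.

89.9 dB(A)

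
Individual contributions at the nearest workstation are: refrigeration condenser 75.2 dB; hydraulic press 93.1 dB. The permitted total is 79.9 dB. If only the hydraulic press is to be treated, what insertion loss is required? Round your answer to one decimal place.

The untreated sources together contribute 10^(75.2/10) = 3.311e+07, i.e. 75.20 dB.
The limit corresponds to 10^(79.9/10) = 9.772e+07; subtracting the fixed part leaves 6.461e+07 for the hydraulic press, i.e. 78.10 dB.
So the hydraulic press must be reduced from 93.1 to 78.10 dB: IL = 15.00 dB.

15.0 dB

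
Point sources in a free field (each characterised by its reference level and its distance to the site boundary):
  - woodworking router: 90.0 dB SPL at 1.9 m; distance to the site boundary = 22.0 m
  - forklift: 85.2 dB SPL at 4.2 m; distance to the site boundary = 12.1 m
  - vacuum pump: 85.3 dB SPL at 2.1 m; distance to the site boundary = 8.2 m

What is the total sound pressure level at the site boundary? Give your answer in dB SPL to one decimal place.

78.4 dB SPL

Apply inverse-square spreading to bring every level to the receiver, then sum 10^(L/10).
woodworking router: 90.0 − 20·log₁₀(22.0/1.9) = 90.0 − 21.27 = 68.73 dB SPL.
forklift: 85.2 − 20·log₁₀(12.1/4.2) = 85.2 − 9.19 = 76.01 dB SPL.
vacuum pump: 85.3 − 20·log₁₀(8.2/2.1) = 85.3 − 11.83 = 73.47 dB SPL.
Σ 10^(L/10) = 6.958e+07 → L_total = 10·log₁₀(6.958e+07) = 78.42 dB SPL.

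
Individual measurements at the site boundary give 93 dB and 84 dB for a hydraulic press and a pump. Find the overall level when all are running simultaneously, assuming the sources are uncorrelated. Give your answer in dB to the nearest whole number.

For uncorrelated sources the intensities add, so convert each level to linear form, sum, and take 10·log₁₀ of the total.
Σ 10^(L/10) = 10^(93/10) + 10^(84/10) = 2.246e+09.
L_total = 10·log₁₀(2.246e+09) = 93.51 dB.

94 dB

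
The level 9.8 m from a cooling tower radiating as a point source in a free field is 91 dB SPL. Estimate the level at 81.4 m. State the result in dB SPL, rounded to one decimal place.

Point-source attenuation: ΔL = 20·log₁₀(r₂/r₁) = 20·log₁₀(81.4/9.8) = 18.388 dB.
L₂ = 91 − 20·log₁₀(81.4/9.8) = 91 − 18.388 = 72.61 dB SPL.

72.6 dB SPL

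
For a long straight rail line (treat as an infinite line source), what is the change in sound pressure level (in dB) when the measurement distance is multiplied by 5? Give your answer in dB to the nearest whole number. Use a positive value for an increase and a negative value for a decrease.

A line source loses 3 dB per doubling of distance; generally ΔL = −10·log₁₀(r₂/r₁).
ΔL = −10·log₁₀(5) = -6.99 dB.

-7 dB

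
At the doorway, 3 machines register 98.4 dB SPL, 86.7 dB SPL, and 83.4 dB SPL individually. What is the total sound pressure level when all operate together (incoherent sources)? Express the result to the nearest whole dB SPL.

99 dB SPL

Incoherent sources combine by intensity addition: L_total = 10·log₁₀(Σ 10^(L_i/10)).
Σ 10^(L/10) = 10^(98.4/10) + 10^(86.7/10) + 10^(83.4/10) = 7.605e+09.
L_total = 10·log₁₀(7.605e+09) = 98.81 dB SPL.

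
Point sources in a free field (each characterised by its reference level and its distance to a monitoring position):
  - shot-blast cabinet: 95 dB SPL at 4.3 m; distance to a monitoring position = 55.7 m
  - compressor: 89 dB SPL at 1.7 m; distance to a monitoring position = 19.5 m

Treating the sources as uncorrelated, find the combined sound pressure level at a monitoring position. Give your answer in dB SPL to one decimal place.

74.0 dB SPL

Apply inverse-square spreading to bring every level to the receiver, then sum 10^(L/10).
shot-blast cabinet: 95 − 20·log₁₀(55.7/4.3) = 95 − 22.25 = 72.75 dB SPL.
compressor: 89 − 20·log₁₀(19.5/1.7) = 89 − 21.19 = 67.81 dB SPL.
Σ 10^(L/10) = 2.488e+07 → L_total = 10·log₁₀(2.488e+07) = 73.96 dB SPL.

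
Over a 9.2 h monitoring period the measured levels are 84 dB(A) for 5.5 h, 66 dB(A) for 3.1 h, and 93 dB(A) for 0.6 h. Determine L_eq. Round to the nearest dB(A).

84 dB(A)

L_eq = 10·log₁₀[(1/T)·Σ tᵢ·10^(Lᵢ/10)] with T = 9.2 h.
Σ tᵢ·10^(Lᵢ/10) = 5.5·10^(84/10) + 3.1·10^(66/10) + 0.6·10^(93/10) = 2.591e+09.
L_eq = 10·log₁₀(2.591e+09/9.2) = 84.50 dB(A).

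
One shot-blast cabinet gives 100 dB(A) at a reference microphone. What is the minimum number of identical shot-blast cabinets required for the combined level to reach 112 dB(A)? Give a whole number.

16

Need L₁ + 10·log₁₀ N ≥ 112, i.e. log₁₀ N ≥ 1.20.
N ≥ 10^(12.0/10) = 15.849, so N = 16.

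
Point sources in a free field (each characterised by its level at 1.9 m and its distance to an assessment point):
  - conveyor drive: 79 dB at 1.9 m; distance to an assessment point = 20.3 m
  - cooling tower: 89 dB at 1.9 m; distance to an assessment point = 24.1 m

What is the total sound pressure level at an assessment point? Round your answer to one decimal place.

Propagate each source to the receiver with L = L_ref − 20·log₁₀(r/r_ref), then add intensities.
conveyor drive: 79 − 20·log₁₀(20.3/1.9) = 79 − 20.57 = 58.43 dB.
cooling tower: 89 − 20·log₁₀(24.1/1.9) = 89 − 22.07 = 66.93 dB.
Σ 10^(L/10) = 5.633e+06 → L_total = 10·log₁₀(5.633e+06) = 67.51 dB.

67.5 dB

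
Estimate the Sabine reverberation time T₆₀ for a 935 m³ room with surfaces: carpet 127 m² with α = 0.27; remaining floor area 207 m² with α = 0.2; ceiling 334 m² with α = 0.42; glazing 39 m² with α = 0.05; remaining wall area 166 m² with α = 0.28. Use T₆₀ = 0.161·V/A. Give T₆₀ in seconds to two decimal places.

Summing Sᵢαᵢ: 127·0.27 + 207·0.2 + 334·0.42 + 39·0.05 + 166·0.28 = 264.40 m².
T₆₀ = 0.161 × 935 / 264.40 = 0.569 s.

0.57 s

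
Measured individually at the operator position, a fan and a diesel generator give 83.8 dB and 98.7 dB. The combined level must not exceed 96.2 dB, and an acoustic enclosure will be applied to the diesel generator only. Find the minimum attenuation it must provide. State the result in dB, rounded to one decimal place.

Everything except the diesel generator sums to 10^(83.8/10) = 2.399e+08 in linear terms, 83.80 dB.
The limit corresponds to 10^(96.2/10) = 4.169e+09; subtracting the fixed part leaves 3.929e+09 for the diesel generator, i.e. 95.94 dB.
So the diesel generator must be reduced from 98.7 to 95.94 dB: IL = 2.76 dB.

2.8 dB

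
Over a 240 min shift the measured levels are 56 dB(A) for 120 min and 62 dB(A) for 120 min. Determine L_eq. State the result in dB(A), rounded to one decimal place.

60.0 dB(A)

Weight each interval's intensity by its duration and average over T = 240 min:
Σ tᵢ·10^(Lᵢ/10) = 120·10^(56/10) + 120·10^(62/10) = 2.380e+08.
L_eq = 10·log₁₀(2.380e+08/240) = 59.96 dB(A).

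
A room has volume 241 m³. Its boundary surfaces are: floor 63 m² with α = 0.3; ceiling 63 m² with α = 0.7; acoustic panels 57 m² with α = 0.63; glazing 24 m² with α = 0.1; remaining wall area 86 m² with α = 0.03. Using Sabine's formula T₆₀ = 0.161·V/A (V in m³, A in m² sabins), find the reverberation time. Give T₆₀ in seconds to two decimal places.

Total absorption A = 63·0.3 + 63·0.7 + 57·0.63 + 24·0.1 + 86·0.03 = 103.89 m² sabins.
T₆₀ = 0.161 × 241 / 103.89 = 0.373 s.

0.37 s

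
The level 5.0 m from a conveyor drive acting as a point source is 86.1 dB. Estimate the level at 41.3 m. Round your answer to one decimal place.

For a point source, L₂ = L₁ − 20·log₁₀(r₂/r₁).
L₂ = 86.1 − 20·log₁₀(41.3/5.0) = 86.1 − 18.340 = 67.76 dB.

67.8 dB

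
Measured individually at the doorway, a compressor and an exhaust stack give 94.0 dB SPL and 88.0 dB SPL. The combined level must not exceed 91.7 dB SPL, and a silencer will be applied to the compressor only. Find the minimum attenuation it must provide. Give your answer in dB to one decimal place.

Fixed contribution from the other source: Σ 10^(L/10) = 10^(88.0/10) = 6.310e+08 (88.00 dB SPL).
To meet 91.7 dB SPL overall, the treated compressor may contribute at most 10^(91.7/10) − 6.310e+08 = 8.482e+08, i.e. 89.28 dB SPL.
So the compressor must be reduced from 94.0 to 89.28 dB SPL: IL = 4.72 dB.

4.7 dB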